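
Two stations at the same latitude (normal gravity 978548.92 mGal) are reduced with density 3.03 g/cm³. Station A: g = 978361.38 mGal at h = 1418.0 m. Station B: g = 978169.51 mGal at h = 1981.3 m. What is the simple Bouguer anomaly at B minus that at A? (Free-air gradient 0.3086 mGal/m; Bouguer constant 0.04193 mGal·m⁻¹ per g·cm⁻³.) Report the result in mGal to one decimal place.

-89.6

Δg_SB(A) = 978361.38 − 978548.92 + 0.3086×1418.0 − 0.04193×3.03×1418.0 = 69.90 mGal
Δg_SB(B) = 978169.51 − 978548.92 + 0.3086×1981.3 − 0.04193×3.03×1981.3 = -19.70 mGal
Difference = -19.70 − (69.90) = -89.60 mGal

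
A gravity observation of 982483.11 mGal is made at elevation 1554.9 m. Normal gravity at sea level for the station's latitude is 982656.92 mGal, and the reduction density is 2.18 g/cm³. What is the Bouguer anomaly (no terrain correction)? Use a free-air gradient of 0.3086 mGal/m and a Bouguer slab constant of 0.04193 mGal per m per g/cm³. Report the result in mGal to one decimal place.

163.9

Free-air correction = 0.3086 × 1554.9 = 479.84 mGal
Free-air anomaly = 982483.11 − 982656.92 + (479.84) = 306.03 mGal
Bouguer slab correction = 0.04193 × 2.18 × 1554.9 = 142.13 mGal
Simple Bouguer anomaly = 306.03 − (142.13) = 163.90 mGal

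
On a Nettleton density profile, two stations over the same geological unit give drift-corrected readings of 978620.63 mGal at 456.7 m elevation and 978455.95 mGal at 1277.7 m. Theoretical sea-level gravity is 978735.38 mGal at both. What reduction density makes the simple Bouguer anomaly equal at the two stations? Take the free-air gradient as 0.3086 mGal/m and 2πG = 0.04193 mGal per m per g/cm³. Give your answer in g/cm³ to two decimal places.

2.58

Δg_obs = 978455.95 − 978620.63 = -164.68 mGal over Δh = 1277.7 − 456.7 = 821.0 m
Equal Bouguer anomalies ⇒ Δg_obs + (0.3086 − 0.04193ρ)·Δh = 0
0.3086 − 0.04193ρ = −Δg_obs/Δh = 0.20058
ρ = (0.3086 − 0.20058) / 0.04193 = 2.58 g/cm³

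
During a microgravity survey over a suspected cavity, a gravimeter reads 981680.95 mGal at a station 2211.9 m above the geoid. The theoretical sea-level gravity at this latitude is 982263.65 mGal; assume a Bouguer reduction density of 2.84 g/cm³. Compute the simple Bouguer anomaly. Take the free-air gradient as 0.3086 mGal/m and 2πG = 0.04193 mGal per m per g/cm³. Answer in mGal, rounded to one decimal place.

Free-air correction = 0.3086 × 2211.9 = 682.59 mGal
Free-air anomaly = 981680.95 − 982263.65 + (682.59) = 99.89 mGal
Bouguer slab correction = 0.04193 × 2.84 × 2211.9 = 263.40 mGal
Simple Bouguer anomaly = 99.89 − (263.40) = -163.51 mGal

-163.5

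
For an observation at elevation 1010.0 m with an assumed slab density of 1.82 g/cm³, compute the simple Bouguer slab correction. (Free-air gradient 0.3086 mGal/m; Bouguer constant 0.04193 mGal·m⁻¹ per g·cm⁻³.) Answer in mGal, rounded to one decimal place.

77.1

Bouguer slab correction = 0.04193 × 1.82 × 1010.0 = 77.1 mGal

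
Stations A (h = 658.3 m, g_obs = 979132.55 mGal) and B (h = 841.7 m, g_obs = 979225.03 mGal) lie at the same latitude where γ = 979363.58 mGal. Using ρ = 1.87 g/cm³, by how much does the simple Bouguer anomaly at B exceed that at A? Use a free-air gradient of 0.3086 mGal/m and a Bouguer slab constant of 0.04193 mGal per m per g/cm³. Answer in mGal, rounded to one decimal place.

134.7

Δg_SB(A) = 979132.55 − 979363.58 + 0.3086×658.3 − 0.04193×1.87×658.3 = -79.50 mGal
Δg_SB(B) = 979225.03 − 979363.58 + 0.3086×841.7 − 0.04193×1.87×841.7 = 55.20 mGal
Difference = 55.20 − (-79.50) = 134.70 mGal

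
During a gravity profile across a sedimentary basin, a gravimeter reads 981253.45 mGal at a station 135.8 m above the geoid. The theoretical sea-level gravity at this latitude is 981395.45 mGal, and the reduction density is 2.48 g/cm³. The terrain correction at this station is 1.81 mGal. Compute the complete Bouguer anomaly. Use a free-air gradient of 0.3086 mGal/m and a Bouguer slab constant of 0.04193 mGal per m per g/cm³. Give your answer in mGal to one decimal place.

Free-air correction = 0.3086 × 135.8 = 41.91 mGal
Free-air anomaly = 981253.45 − 981395.45 + (41.91) = -100.09 mGal
Bouguer slab correction = 0.04193 × 2.48 × 135.8 = 14.12 mGal
Simple Bouguer anomaly = -100.09 − (14.12) = -114.21 mGal
Complete Bouguer anomaly = -114.21 + 1.81 = -112.40 mGal

-112.4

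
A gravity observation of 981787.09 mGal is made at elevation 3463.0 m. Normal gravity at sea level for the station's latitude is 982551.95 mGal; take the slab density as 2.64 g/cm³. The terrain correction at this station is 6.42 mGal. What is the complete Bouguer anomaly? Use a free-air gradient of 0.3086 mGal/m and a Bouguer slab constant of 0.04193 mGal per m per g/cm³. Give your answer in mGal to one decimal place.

-73.1

Free-air correction = 0.3086 × 3463.0 = 1068.68 mGal
Free-air anomaly = 981787.09 − 982551.95 + (1068.68) = 303.82 mGal
Bouguer slab correction = 0.04193 × 2.64 × 3463.0 = 383.34 mGal
Simple Bouguer anomaly = 303.82 − (383.34) = -79.52 mGal
Complete Bouguer anomaly = -79.52 + 6.42 = -73.10 mGal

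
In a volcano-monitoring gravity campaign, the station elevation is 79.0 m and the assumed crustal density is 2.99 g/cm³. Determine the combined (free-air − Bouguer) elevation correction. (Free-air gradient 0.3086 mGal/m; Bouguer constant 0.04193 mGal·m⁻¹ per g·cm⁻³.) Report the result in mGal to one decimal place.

14.5

Combined gradient = 0.3086 − 0.04193 × 2.99 = 0.1832293 mGal/m
Combined elevation correction = 0.1832293 × 79.0 = 14.5 mGal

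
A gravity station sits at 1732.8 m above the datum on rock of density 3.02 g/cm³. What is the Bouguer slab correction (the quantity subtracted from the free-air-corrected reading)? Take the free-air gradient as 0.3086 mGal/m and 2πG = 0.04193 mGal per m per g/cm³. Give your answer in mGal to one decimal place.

219.4

Bouguer slab correction = 0.04193 × 3.02 × 1732.8 = 219.4 mGal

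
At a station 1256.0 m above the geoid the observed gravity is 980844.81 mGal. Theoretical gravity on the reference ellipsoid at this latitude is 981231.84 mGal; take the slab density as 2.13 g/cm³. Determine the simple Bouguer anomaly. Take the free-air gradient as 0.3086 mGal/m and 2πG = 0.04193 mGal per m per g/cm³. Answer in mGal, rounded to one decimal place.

Free-air correction = 0.3086 × 1256.0 = 387.60 mGal
Free-air anomaly = 980844.81 − 981231.84 + (387.60) = 0.57 mGal
Bouguer slab correction = 0.04193 × 2.13 × 1256.0 = 112.17 mGal
Simple Bouguer anomaly = 0.57 − (112.17) = -111.60 mGal

-111.6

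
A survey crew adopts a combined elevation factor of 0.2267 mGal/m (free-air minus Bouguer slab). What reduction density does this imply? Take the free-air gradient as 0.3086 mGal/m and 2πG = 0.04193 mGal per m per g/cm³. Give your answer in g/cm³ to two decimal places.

0.2267 = 0.3086 − 0.04193 × ρ
ρ = (0.3086 − 0.2267) / 0.04193 = 1.95 g/cm³

1.95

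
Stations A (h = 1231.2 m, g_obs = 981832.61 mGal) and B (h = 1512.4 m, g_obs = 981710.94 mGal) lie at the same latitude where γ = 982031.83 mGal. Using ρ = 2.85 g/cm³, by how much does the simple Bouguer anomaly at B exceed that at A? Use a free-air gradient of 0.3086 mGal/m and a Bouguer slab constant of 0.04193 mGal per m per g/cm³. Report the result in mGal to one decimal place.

Δg_SB(A) = 981832.61 − 982031.83 + 0.3086×1231.2 − 0.04193×2.85×1231.2 = 33.60 mGal
Δg_SB(B) = 981710.94 − 982031.83 + 0.3086×1512.4 − 0.04193×2.85×1512.4 = -34.90 mGal
Difference = -34.90 − (33.60) = -68.50 mGal

-68.5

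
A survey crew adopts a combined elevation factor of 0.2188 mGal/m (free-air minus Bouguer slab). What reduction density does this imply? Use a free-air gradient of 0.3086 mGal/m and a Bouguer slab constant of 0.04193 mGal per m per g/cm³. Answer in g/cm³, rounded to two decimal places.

2.14

0.2188 = 0.3086 − 0.04193 × ρ
ρ = (0.3086 − 0.2188) / 0.04193 = 2.14 g/cm³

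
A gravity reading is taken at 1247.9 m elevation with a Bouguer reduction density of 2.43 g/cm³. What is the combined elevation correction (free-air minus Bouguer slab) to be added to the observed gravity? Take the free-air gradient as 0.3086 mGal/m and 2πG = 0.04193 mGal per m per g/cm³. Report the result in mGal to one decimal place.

258.0

Combined gradient = 0.3086 − 0.04193 × 2.43 = 0.2067101 mGal/m
Combined elevation correction = 0.2067101 × 1247.9 = 258.0 mGal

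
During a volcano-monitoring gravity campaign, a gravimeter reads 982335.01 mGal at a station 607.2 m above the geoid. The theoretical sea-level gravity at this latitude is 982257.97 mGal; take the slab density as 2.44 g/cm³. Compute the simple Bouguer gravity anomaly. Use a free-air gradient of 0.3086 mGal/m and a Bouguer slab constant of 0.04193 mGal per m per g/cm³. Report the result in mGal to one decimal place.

202.3

Free-air correction = 0.3086 × 607.2 = 187.38 mGal
Free-air anomaly = 982335.01 − 982257.97 + (187.38) = 264.42 mGal
Bouguer slab correction = 0.04193 × 2.44 × 607.2 = 62.12 mGal
Simple Bouguer anomaly = 264.42 − (62.12) = 202.30 mGal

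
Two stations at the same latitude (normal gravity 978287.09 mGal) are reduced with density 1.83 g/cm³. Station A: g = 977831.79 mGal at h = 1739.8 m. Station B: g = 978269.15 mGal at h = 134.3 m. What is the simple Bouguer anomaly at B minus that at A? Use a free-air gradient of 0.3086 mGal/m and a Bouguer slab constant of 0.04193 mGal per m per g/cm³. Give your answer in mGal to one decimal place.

Δg_SB(A) = 977831.79 − 978287.09 + 0.3086×1739.8 − 0.04193×1.83×1739.8 = -51.90 mGal
Δg_SB(B) = 978269.15 − 978287.09 + 0.3086×134.3 − 0.04193×1.83×134.3 = 13.20 mGal
Difference = 13.20 − (-51.90) = 65.10 mGal

65.1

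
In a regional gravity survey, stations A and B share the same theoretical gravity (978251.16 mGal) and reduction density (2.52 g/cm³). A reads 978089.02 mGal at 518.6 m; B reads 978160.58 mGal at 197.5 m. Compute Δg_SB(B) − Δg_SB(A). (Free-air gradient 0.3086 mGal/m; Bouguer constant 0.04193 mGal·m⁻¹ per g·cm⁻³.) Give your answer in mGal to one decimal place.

Δg_SB(A) = 978089.02 − 978251.16 + 0.3086×518.6 − 0.04193×2.52×518.6 = -56.90 mGal
Δg_SB(B) = 978160.58 − 978251.16 + 0.3086×197.5 − 0.04193×2.52×197.5 = -50.50 mGal
Difference = -50.50 − (-56.90) = 6.40 mGal

6.4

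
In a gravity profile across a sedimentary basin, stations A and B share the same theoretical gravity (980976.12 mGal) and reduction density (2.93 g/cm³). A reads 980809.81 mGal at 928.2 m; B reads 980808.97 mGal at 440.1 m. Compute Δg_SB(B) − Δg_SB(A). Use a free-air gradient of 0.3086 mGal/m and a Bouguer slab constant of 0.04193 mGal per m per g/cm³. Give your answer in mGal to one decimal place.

-91.5

Δg_SB(A) = 980809.81 − 980976.12 + 0.3086×928.2 − 0.04193×2.93×928.2 = 6.10 mGal
Δg_SB(B) = 980808.97 − 980976.12 + 0.3086×440.1 − 0.04193×2.93×440.1 = -85.40 mGal
Difference = -85.40 − (6.10) = -91.50 mGal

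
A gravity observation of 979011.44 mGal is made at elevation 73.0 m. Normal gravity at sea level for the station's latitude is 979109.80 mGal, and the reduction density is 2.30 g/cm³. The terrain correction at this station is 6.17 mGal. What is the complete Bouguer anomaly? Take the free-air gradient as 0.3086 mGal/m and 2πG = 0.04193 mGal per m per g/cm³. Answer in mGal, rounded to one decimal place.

Free-air correction = 0.3086 × 73.0 = 22.53 mGal
Free-air anomaly = 979011.44 − 979109.80 + (22.53) = -75.83 mGal
Bouguer slab correction = 0.04193 × 2.30 × 73.0 = 7.04 mGal
Simple Bouguer anomaly = -75.83 − (7.04) = -82.87 mGal
Complete Bouguer anomaly = -82.87 + 6.17 = -76.70 mGal

-76.7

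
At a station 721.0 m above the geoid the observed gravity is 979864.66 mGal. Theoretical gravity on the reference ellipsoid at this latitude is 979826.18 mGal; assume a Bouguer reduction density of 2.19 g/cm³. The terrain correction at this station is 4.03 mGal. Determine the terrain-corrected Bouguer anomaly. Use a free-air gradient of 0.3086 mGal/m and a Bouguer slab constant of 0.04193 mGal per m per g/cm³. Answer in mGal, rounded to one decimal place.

198.8

Free-air correction = 0.3086 × 721.0 = 222.50 mGal
Free-air anomaly = 979864.66 − 979826.18 + (222.50) = 260.98 mGal
Bouguer slab correction = 0.04193 × 2.19 × 721.0 = 66.21 mGal
Simple Bouguer anomaly = 260.98 − (66.21) = 194.77 mGal
Complete Bouguer anomaly = 194.77 + 4.03 = 198.80 mGal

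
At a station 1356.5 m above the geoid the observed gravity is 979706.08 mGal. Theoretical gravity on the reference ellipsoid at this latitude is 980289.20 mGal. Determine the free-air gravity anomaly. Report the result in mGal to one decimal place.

-164.5

Free-air correction = 0.3086 × 1356.5 = 418.62 mGal
Free-air anomaly = 979706.08 − 980289.20 + (418.62) = -164.50 mGal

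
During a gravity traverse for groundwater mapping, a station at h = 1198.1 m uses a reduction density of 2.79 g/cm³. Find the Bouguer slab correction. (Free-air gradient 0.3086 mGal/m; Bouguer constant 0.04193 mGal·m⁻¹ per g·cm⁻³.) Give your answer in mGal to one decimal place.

Bouguer slab correction = 0.04193 × 2.79 × 1198.1 = 140.2 mGal

140.2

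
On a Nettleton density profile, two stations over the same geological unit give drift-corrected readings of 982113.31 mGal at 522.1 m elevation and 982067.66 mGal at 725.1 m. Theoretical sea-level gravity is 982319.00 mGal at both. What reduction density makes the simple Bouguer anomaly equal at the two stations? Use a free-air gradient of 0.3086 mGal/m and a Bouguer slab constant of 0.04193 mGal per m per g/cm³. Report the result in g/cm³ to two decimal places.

Δg_obs = 982067.66 − 982113.31 = -45.65 mGal over Δh = 725.1 − 522.1 = 203.0 m
Equal Bouguer anomalies ⇒ Δg_obs + (0.3086 − 0.04193ρ)·Δh = 0
0.3086 − 0.04193ρ = −Δg_obs/Δh = 0.22488
ρ = (0.3086 − 0.22488) / 0.04193 = 2.00 g/cm³

2.00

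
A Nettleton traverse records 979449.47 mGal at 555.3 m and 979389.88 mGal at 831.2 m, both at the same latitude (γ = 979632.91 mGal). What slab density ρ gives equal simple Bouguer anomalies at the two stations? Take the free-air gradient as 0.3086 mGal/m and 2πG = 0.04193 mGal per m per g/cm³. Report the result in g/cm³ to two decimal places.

2.21

Δg_obs = 979389.88 − 979449.47 = -59.59 mGal over Δh = 831.2 − 555.3 = 275.9 m
Equal Bouguer anomalies ⇒ Δg_obs + (0.3086 − 0.04193ρ)·Δh = 0
0.3086 − 0.04193ρ = −Δg_obs/Δh = 0.21598
ρ = (0.3086 − 0.21598) / 0.04193 = 2.21 g/cm³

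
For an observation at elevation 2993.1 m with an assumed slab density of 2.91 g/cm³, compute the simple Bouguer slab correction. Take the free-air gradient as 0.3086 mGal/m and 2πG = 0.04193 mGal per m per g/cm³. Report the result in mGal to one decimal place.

Bouguer slab correction = 0.04193 × 2.91 × 2993.1 = 365.2 mGal

365.2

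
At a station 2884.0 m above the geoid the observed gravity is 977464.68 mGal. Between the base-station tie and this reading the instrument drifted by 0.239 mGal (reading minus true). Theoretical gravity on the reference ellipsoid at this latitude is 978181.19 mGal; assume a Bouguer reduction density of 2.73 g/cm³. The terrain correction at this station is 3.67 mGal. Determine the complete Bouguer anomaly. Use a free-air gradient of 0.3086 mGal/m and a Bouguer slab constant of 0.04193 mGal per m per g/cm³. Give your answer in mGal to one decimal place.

Drift-corrected reading = 977464.68 − (0.239) = 977464.441 mGal
Free-air correction = 0.3086 × 2884.0 = 890.00 mGal
Free-air anomaly = 977464.441 − 978181.19 + (890.00) = 173.251 mGal
Bouguer slab correction = 0.04193 × 2.73 × 2884.0 = 330.13 mGal
Simple Bouguer anomaly = 173.251 − (330.13) = -156.879 mGal
Complete Bouguer anomaly = -156.879 + 3.67 = -153.209 mGal

-153.2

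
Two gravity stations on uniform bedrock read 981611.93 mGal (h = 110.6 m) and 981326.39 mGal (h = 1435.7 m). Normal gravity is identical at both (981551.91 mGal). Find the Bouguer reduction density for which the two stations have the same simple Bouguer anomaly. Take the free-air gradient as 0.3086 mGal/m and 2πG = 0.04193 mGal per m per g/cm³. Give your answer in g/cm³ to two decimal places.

Δg_obs = 981326.39 − 981611.93 = -285.54 mGal over Δh = 1435.7 − 110.6 = 1325.1 m
Equal Bouguer anomalies ⇒ Δg_obs + (0.3086 − 0.04193ρ)·Δh = 0
0.3086 − 0.04193ρ = −Δg_obs/Δh = 0.21549
ρ = (0.3086 − 0.21549) / 0.04193 = 2.22 g/cm³

2.22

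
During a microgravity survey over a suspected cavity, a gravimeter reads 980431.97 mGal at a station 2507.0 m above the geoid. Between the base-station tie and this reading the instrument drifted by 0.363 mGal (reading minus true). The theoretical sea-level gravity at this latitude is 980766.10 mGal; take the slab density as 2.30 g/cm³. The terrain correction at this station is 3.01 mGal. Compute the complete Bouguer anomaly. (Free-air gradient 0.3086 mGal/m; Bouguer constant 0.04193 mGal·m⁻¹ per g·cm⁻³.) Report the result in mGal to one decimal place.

Drift-corrected reading = 980431.97 − (0.363) = 980431.607 mGal
Free-air correction = 0.3086 × 2507.0 = 773.66 mGal
Free-air anomaly = 980431.607 − 980766.10 + (773.66) = 439.167 mGal
Bouguer slab correction = 0.04193 × 2.30 × 2507.0 = 241.77 mGal
Simple Bouguer anomaly = 439.167 − (241.77) = 197.397 mGal
Complete Bouguer anomaly = 197.397 + 3.01 = 200.407 mGal

200.4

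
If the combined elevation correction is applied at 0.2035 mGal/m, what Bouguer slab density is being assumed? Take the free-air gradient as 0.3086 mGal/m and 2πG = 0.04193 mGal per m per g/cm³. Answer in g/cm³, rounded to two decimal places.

2.51

0.2035 = 0.3086 − 0.04193 × ρ
ρ = (0.3086 − 0.2035) / 0.04193 = 2.51 g/cm³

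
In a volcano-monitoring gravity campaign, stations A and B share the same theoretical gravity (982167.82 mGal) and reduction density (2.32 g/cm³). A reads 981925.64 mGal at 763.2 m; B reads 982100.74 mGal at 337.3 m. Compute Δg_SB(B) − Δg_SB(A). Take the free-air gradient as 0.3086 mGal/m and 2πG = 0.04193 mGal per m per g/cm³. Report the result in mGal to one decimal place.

Δg_SB(A) = 981925.64 − 982167.82 + 0.3086×763.2 − 0.04193×2.32×763.2 = -80.90 mGal
Δg_SB(B) = 982100.74 − 982167.82 + 0.3086×337.3 − 0.04193×2.32×337.3 = 4.20 mGal
Difference = 4.20 − (-80.90) = 85.10 mGal

85.1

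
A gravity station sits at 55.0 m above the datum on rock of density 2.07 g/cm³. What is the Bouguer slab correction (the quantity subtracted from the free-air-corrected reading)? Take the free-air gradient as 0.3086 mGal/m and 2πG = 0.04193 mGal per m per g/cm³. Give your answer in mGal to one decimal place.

Bouguer slab correction = 0.04193 × 2.07 × 55.0 = 4.8 mGal

4.8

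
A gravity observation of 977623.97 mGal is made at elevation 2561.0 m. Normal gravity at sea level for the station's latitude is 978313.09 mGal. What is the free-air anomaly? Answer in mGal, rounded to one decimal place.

101.2

Free-air correction = 0.3086 × 2561.0 = 790.32 mGal
Free-air anomaly = 977623.97 − 978313.09 + (790.32) = 101.20 mGal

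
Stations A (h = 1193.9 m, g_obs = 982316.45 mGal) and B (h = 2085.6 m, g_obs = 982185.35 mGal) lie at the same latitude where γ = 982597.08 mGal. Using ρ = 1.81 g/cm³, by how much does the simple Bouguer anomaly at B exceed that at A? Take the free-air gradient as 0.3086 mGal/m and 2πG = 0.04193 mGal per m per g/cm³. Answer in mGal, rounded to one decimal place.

76.4

Δg_SB(A) = 982316.45 − 982597.08 + 0.3086×1193.9 − 0.04193×1.81×1193.9 = -2.80 mGal
Δg_SB(B) = 982185.35 − 982597.08 + 0.3086×2085.6 − 0.04193×1.81×2085.6 = 73.60 mGal
Difference = 73.60 − (-2.80) = 76.40 mGal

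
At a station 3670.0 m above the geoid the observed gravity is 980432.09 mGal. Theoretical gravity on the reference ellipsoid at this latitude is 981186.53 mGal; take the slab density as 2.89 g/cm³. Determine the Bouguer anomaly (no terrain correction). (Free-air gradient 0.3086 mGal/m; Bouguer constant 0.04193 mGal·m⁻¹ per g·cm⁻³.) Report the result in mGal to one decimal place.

-66.6

Free-air correction = 0.3086 × 3670.0 = 1132.56 mGal
Free-air anomaly = 980432.09 − 981186.53 + (1132.56) = 378.12 mGal
Bouguer slab correction = 0.04193 × 2.89 × 3670.0 = 444.72 mGal
Simple Bouguer anomaly = 378.12 − (444.72) = -66.60 mGal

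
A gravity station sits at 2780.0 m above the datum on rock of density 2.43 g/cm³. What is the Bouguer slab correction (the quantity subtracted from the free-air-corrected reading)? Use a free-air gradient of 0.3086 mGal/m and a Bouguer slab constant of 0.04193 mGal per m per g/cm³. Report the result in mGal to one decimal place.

Bouguer slab correction = 0.04193 × 2.43 × 2780.0 = 283.3 mGal

283.3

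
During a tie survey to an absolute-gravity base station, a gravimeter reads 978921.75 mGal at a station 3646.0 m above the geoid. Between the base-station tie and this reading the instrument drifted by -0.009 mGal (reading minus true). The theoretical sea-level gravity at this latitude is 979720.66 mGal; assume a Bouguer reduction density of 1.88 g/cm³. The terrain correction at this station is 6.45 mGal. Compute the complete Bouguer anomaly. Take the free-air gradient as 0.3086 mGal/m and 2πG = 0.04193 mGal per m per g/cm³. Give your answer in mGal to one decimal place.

Drift-corrected reading = 978921.75 − (-0.009) = 978921.759 mGal
Free-air correction = 0.3086 × 3646.0 = 1125.16 mGal
Free-air anomaly = 978921.759 − 979720.66 + (1125.16) = 326.259 mGal
Bouguer slab correction = 0.04193 × 1.88 × 3646.0 = 287.41 mGal
Simple Bouguer anomaly = 326.259 − (287.41) = 38.849 mGal
Complete Bouguer anomaly = 38.849 + 6.45 = 45.299 mGal

45.3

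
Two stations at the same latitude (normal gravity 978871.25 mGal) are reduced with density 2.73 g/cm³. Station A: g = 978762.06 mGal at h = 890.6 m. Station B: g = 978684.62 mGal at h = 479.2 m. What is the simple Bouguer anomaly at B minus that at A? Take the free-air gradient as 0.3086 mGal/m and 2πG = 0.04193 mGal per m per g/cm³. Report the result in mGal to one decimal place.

-157.3

Δg_SB(A) = 978762.06 − 978871.25 + 0.3086×890.6 − 0.04193×2.73×890.6 = 63.70 mGal
Δg_SB(B) = 978684.62 − 978871.25 + 0.3086×479.2 − 0.04193×2.73×479.2 = -93.60 mGal
Difference = -93.60 − (63.70) = -157.30 mGal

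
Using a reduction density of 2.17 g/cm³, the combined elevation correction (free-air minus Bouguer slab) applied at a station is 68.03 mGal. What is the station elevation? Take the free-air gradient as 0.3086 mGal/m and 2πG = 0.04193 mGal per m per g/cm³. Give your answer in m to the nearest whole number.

313

Combined gradient = 0.3086 − 0.04193 × 2.17 = 0.2176119 mGal/m
h = 68.03 / 0.2176119 = 312.62 m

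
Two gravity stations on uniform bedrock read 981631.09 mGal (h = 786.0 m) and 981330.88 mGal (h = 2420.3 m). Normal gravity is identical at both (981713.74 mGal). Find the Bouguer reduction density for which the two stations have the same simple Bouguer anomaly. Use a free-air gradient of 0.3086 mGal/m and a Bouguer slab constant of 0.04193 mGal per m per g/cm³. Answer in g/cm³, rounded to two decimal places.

2.98

Δg_obs = 981330.88 − 981631.09 = -300.21 mGal over Δh = 2420.3 − 786.0 = 1634.3 m
Equal Bouguer anomalies ⇒ Δg_obs + (0.3086 − 0.04193ρ)·Δh = 0
0.3086 − 0.04193ρ = −Δg_obs/Δh = 0.18369
ρ = (0.3086 − 0.18369) / 0.04193 = 2.98 g/cm³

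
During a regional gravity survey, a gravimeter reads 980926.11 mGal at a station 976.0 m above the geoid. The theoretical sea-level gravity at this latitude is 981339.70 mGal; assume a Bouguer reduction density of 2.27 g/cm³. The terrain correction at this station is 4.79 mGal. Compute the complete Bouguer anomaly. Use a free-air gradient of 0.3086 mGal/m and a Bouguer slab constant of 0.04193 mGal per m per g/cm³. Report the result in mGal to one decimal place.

Free-air correction = 0.3086 × 976.0 = 301.19 mGal
Free-air anomaly = 980926.11 − 981339.70 + (301.19) = -112.40 mGal
Bouguer slab correction = 0.04193 × 2.27 × 976.0 = 92.90 mGal
Simple Bouguer anomaly = -112.40 − (92.90) = -205.30 mGal
Complete Bouguer anomaly = -205.30 + 4.79 = -200.51 mGal

-200.5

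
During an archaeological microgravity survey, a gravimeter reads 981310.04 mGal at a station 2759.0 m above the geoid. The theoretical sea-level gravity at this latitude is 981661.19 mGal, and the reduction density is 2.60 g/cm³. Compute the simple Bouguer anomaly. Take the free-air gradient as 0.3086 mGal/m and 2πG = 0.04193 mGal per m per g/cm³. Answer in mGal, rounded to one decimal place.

199.5

Free-air correction = 0.3086 × 2759.0 = 851.43 mGal
Free-air anomaly = 981310.04 − 981661.19 + (851.43) = 500.28 mGal
Bouguer slab correction = 0.04193 × 2.60 × 2759.0 = 300.78 mGal
Simple Bouguer anomaly = 500.28 − (300.78) = 199.50 mGal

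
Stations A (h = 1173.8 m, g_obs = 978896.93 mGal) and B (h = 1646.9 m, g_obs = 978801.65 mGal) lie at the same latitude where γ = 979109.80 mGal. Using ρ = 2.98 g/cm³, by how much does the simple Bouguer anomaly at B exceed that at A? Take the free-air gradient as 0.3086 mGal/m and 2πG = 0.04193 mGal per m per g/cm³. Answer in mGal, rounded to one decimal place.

-8.4

Δg_SB(A) = 978896.93 − 979109.80 + 0.3086×1173.8 − 0.04193×2.98×1173.8 = 2.70 mGal
Δg_SB(B) = 978801.65 − 979109.80 + 0.3086×1646.9 − 0.04193×2.98×1646.9 = -5.70 mGal
Difference = -5.70 − (2.70) = -8.40 mGal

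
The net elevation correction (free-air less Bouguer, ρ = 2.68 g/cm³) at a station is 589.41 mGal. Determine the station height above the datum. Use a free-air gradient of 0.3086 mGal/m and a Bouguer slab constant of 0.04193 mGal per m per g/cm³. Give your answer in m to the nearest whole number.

3004

Combined gradient = 0.3086 − 0.04193 × 2.68 = 0.1962276 mGal/m
h = 589.41 / 0.1962276 = 3003.71 m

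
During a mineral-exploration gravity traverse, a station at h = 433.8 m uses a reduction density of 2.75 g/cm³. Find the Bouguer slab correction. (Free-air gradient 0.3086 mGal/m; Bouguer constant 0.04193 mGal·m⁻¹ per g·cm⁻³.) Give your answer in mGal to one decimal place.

50.0

Bouguer slab correction = 0.04193 × 2.75 × 433.8 = 50.0 mGal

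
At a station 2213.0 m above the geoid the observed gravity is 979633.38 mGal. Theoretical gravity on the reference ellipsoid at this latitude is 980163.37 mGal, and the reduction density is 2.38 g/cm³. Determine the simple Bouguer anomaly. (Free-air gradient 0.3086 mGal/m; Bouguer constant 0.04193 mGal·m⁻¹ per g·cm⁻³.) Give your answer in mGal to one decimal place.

-67.9

Free-air correction = 0.3086 × 2213.0 = 682.93 mGal
Free-air anomaly = 979633.38 − 980163.37 + (682.93) = 152.94 mGal
Bouguer slab correction = 0.04193 × 2.38 × 2213.0 = 220.84 mGal
Simple Bouguer anomaly = 152.94 − (220.84) = -67.90 mGal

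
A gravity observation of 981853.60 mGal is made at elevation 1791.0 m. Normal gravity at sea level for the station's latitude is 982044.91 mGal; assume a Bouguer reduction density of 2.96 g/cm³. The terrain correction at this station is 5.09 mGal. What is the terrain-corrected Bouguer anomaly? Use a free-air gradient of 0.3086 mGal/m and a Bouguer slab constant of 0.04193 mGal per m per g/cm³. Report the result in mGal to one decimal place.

144.2

Free-air correction = 0.3086 × 1791.0 = 552.70 mGal
Free-air anomaly = 981853.60 − 982044.91 + (552.70) = 361.39 mGal
Bouguer slab correction = 0.04193 × 2.96 × 1791.0 = 222.29 mGal
Simple Bouguer anomaly = 361.39 − (222.29) = 139.10 mGal
Complete Bouguer anomaly = 139.10 + 5.09 = 144.19 mGal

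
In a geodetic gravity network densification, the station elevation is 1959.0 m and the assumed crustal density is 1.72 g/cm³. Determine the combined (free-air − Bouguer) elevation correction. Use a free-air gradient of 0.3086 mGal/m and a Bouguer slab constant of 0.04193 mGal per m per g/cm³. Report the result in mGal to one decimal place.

Combined gradient = 0.3086 − 0.04193 × 1.72 = 0.2364804 mGal/m
Combined elevation correction = 0.2364804 × 1959.0 = 463.3 mGal

463.3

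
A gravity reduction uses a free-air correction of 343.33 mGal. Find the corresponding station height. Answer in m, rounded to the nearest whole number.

1113

h = 343.33 / 0.3086 = 1112.54 m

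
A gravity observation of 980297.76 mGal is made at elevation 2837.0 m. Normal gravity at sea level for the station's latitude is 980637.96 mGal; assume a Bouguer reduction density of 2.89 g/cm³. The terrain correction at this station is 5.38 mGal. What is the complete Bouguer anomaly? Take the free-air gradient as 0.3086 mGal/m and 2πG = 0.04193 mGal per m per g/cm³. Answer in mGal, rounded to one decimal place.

Free-air correction = 0.3086 × 2837.0 = 875.50 mGal
Free-air anomaly = 980297.76 − 980637.96 + (875.50) = 535.30 mGal
Bouguer slab correction = 0.04193 × 2.89 × 2837.0 = 343.78 mGal
Simple Bouguer anomaly = 535.30 − (343.78) = 191.52 mGal
Complete Bouguer anomaly = 191.52 + 5.38 = 196.90 mGal

196.9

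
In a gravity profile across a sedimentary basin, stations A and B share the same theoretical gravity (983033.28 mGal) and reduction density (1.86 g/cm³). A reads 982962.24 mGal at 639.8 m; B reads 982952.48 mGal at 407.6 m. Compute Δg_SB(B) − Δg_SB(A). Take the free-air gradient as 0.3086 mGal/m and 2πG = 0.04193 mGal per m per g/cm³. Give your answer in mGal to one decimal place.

-63.3

Δg_SB(A) = 982962.24 − 983033.28 + 0.3086×639.8 − 0.04193×1.86×639.8 = 76.50 mGal
Δg_SB(B) = 982952.48 − 983033.28 + 0.3086×407.6 − 0.04193×1.86×407.6 = 13.20 mGal
Difference = 13.20 − (76.50) = -63.30 mGal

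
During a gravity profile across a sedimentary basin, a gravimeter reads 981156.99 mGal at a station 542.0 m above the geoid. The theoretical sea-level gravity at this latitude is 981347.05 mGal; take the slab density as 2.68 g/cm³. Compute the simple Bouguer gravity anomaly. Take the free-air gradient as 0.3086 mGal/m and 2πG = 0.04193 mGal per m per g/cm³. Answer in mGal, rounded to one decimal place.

-83.7

Free-air correction = 0.3086 × 542.0 = 167.26 mGal
Free-air anomaly = 981156.99 − 981347.05 + (167.26) = -22.80 mGal
Bouguer slab correction = 0.04193 × 2.68 × 542.0 = 60.91 mGal
Simple Bouguer anomaly = -22.80 − (60.91) = -83.71 mGal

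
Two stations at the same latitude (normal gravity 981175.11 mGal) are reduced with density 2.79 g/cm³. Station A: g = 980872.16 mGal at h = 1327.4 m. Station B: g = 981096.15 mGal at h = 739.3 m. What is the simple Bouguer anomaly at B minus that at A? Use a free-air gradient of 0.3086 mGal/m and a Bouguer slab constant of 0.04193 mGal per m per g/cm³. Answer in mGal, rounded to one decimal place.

Δg_SB(A) = 980872.16 − 981175.11 + 0.3086×1327.4 − 0.04193×2.79×1327.4 = -48.60 mGal
Δg_SB(B) = 981096.15 − 981175.11 + 0.3086×739.3 − 0.04193×2.79×739.3 = 62.70 mGal
Difference = 62.70 − (-48.60) = 111.30 mGal

111.3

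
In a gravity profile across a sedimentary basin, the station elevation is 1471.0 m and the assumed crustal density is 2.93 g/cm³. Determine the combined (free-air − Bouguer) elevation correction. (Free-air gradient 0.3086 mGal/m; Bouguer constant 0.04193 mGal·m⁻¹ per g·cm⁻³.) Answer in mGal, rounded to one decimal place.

Combined gradient = 0.3086 − 0.04193 × 2.93 = 0.1857451 mGal/m
Combined elevation correction = 0.1857451 × 1471.0 = 273.2 mGal

273.2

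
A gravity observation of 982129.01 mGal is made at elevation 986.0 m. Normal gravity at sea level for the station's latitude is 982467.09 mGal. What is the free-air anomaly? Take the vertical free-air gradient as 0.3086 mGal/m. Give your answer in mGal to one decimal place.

Free-air correction = 0.3086 × 986.0 = 304.28 mGal
Free-air anomaly = 982129.01 − 982467.09 + (304.28) = -33.80 mGal

-33.8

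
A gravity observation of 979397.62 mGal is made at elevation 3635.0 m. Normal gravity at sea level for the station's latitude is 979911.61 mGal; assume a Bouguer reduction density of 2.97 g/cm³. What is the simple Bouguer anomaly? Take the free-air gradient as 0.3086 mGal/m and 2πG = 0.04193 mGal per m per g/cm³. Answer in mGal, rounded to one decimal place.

155.1

Free-air correction = 0.3086 × 3635.0 = 1121.76 mGal
Free-air anomaly = 979397.62 − 979911.61 + (1121.76) = 607.77 mGal
Bouguer slab correction = 0.04193 × 2.97 × 3635.0 = 452.67 mGal
Simple Bouguer anomaly = 607.77 − (452.67) = 155.10 mGal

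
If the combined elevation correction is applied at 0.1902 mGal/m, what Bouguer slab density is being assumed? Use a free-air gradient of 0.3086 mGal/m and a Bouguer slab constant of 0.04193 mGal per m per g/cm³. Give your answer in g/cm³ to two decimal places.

2.82

0.1902 = 0.3086 − 0.04193 × ρ
ρ = (0.3086 − 0.1902) / 0.04193 = 2.82 g/cm³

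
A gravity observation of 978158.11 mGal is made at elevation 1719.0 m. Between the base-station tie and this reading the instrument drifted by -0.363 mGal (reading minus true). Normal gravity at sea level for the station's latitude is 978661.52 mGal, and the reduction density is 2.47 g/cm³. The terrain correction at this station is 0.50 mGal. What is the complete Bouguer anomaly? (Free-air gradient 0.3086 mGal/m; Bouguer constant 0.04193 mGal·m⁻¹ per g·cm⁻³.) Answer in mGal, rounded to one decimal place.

-150.1

Drift-corrected reading = 978158.11 − (-0.363) = 978158.473 mGal
Free-air correction = 0.3086 × 1719.0 = 530.48 mGal
Free-air anomaly = 978158.473 − 978661.52 + (530.48) = 27.433 mGal
Bouguer slab correction = 0.04193 × 2.47 × 1719.0 = 178.03 mGal
Simple Bouguer anomaly = 27.433 − (178.03) = -150.597 mGal
Complete Bouguer anomaly = -150.597 + 0.50 = -150.097 mGal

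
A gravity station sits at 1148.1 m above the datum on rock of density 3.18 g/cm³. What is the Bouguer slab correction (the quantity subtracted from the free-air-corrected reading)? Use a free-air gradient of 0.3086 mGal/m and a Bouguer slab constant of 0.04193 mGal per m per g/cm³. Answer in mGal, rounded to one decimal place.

153.1

Bouguer slab correction = 0.04193 × 3.18 × 1148.1 = 153.1 mGal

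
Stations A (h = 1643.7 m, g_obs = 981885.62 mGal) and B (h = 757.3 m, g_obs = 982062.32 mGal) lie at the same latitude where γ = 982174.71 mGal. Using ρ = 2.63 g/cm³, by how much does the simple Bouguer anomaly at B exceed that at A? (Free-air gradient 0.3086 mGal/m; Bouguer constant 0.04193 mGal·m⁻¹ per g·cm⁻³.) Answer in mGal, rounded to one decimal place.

Δg_SB(A) = 981885.62 − 982174.71 + 0.3086×1643.7 − 0.04193×2.63×1643.7 = 36.90 mGal
Δg_SB(B) = 982062.32 − 982174.71 + 0.3086×757.3 − 0.04193×2.63×757.3 = 37.80 mGal
Difference = 37.80 − (36.90) = 0.90 mGal

0.9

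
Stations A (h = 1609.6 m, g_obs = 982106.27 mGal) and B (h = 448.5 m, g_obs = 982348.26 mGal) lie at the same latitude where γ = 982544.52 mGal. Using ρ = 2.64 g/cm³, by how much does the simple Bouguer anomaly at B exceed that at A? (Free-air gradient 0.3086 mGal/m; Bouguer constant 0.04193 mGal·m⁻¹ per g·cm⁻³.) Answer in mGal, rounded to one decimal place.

12.2

Δg_SB(A) = 982106.27 − 982544.52 + 0.3086×1609.6 − 0.04193×2.64×1609.6 = -119.70 mGal
Δg_SB(B) = 982348.26 − 982544.52 + 0.3086×448.5 − 0.04193×2.64×448.5 = -107.50 mGal
Difference = -107.50 − (-119.70) = 12.20 mGal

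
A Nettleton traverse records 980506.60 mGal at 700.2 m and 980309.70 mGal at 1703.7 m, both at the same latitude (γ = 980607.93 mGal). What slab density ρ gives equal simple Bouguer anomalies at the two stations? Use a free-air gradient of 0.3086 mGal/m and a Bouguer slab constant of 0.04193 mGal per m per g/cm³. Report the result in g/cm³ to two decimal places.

Δg_obs = 980309.70 − 980506.60 = -196.90 mGal over Δh = 1703.7 − 700.2 = 1003.5 m
Equal Bouguer anomalies ⇒ Δg_obs + (0.3086 − 0.04193ρ)·Δh = 0
0.3086 − 0.04193ρ = −Δg_obs/Δh = 0.19621
ρ = (0.3086 − 0.19621) / 0.04193 = 2.68 g/cm³

2.68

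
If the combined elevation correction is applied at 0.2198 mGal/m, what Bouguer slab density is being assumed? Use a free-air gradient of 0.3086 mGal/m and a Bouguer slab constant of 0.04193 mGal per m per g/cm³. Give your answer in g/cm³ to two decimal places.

0.2198 = 0.3086 − 0.04193 × ρ
ρ = (0.3086 − 0.2198) / 0.04193 = 2.12 g/cm³

2.12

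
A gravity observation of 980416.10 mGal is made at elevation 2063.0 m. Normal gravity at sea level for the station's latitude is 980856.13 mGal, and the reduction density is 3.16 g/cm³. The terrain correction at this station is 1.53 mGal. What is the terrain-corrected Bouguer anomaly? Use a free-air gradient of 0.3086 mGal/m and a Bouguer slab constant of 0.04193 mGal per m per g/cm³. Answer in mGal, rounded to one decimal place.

Free-air correction = 0.3086 × 2063.0 = 636.64 mGal
Free-air anomaly = 980416.10 − 980856.13 + (636.64) = 196.61 mGal
Bouguer slab correction = 0.04193 × 3.16 × 2063.0 = 273.35 mGal
Simple Bouguer anomaly = 196.61 − (273.35) = -76.74 mGal
Complete Bouguer anomaly = -76.74 + 1.53 = -75.21 mGal

-75.2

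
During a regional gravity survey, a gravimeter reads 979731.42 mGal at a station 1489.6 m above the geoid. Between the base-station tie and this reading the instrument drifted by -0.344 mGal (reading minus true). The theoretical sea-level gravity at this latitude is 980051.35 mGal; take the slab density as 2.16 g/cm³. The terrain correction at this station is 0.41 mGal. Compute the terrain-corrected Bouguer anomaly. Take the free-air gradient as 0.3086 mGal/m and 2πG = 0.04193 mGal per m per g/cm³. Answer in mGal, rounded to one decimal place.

Drift-corrected reading = 979731.42 − (-0.344) = 979731.764 mGal
Free-air correction = 0.3086 × 1489.6 = 459.69 mGal
Free-air anomaly = 979731.764 − 980051.35 + (459.69) = 140.104 mGal
Bouguer slab correction = 0.04193 × 2.16 × 1489.6 = 134.91 mGal
Simple Bouguer anomaly = 140.104 − (134.91) = 5.194 mGal
Complete Bouguer anomaly = 5.194 + 0.41 = 5.604 mGal

5.6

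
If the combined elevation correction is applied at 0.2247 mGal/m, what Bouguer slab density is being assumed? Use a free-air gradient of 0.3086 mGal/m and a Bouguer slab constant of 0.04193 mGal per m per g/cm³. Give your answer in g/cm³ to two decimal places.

0.2247 = 0.3086 − 0.04193 × ρ
ρ = (0.3086 − 0.2247) / 0.04193 = 2.00 g/cm³

2.00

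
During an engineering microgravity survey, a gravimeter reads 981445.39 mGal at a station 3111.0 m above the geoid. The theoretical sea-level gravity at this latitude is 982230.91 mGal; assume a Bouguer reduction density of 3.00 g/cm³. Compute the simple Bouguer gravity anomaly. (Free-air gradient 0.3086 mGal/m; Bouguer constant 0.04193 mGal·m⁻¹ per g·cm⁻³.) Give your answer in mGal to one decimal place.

-216.8

Free-air correction = 0.3086 × 3111.0 = 960.05 mGal
Free-air anomaly = 981445.39 − 982230.91 + (960.05) = 174.53 mGal
Bouguer slab correction = 0.04193 × 3.00 × 3111.0 = 391.33 mGal
Simple Bouguer anomaly = 174.53 − (391.33) = -216.80 mGal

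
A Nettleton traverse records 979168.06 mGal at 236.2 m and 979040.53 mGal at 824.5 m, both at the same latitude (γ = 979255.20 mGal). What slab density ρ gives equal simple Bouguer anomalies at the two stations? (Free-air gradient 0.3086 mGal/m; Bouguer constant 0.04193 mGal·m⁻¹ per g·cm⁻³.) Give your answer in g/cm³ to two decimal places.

Δg_obs = 979040.53 − 979168.06 = -127.53 mGal over Δh = 824.5 − 236.2 = 588.3 m
Equal Bouguer anomalies ⇒ Δg_obs + (0.3086 − 0.04193ρ)·Δh = 0
0.3086 − 0.04193ρ = −Δg_obs/Δh = 0.21678
ρ = (0.3086 − 0.21678) / 0.04193 = 2.19 g/cm³

2.19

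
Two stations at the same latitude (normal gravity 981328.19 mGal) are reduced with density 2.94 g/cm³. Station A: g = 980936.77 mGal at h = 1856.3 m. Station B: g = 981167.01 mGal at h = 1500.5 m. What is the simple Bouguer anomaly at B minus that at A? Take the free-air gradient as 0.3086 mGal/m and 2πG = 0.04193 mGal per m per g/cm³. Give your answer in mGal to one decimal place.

164.3

Δg_SB(A) = 980936.77 − 981328.19 + 0.3086×1856.3 − 0.04193×2.94×1856.3 = -47.40 mGal
Δg_SB(B) = 981167.01 − 981328.19 + 0.3086×1500.5 − 0.04193×2.94×1500.5 = 116.90 mGal
Difference = 116.90 − (-47.40) = 164.30 mGal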